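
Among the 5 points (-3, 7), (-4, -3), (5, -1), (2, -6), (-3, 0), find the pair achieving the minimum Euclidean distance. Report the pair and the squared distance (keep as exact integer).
Pair = ((-4, -3), (-3, 0)); squared distance = 10

Compute all C(5, 2) = 10 pairwise squared distances (x_i − x_j)² + (y_i − y_j)². The minimum is 10, attained by the pair ((-4, -3), (-3, 0)).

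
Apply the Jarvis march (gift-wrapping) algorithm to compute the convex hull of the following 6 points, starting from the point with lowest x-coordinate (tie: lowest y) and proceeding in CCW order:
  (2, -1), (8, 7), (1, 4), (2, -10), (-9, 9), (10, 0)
Hull (CCW) = [(-9, 9), (2, -10), (10, 0), (8, 7)]

Jarvis march: at each step, from the current hull vertex p, select the next vertex q as the point such that every other point lies strictly to the left of (or on) the directed line p → q. (Equivalently: for every other point r, the cross product (q − p) × (r − p) ≥ 0.)
Starting point (lowest x, tie lowest y): (-9, 9). Wrap until returning to start. Resulting hull: (-9, 9), (2, -10), (10, 0), (8, 7).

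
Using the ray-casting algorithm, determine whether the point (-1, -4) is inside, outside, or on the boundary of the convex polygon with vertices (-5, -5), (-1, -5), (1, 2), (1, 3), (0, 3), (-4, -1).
The point (-1, -4) lies strictly inside the polygon

Cast a horizontal ray to the right from the query point and count how many polygon edges it crosses (each edge strictly once or zero times, handled with the usual half-open convention). 
Parity of crossings → odd ⇒ inside.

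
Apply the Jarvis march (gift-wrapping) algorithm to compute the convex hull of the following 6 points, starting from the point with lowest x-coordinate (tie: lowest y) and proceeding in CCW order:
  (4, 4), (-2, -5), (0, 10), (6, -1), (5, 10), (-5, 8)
Hull (CCW) = [(-5, 8), (-2, -5), (6, -1), (5, 10), (0, 10)]

Jarvis march: at each step, from the current hull vertex p, select the next vertex q as the point such that every other point lies strictly to the left of (or on) the directed line p → q. (Equivalently: for every other point r, the cross product (q − p) × (r − p) ≥ 0.)
Starting point (lowest x, tie lowest y): (-5, 8). Wrap until returning to start. Resulting hull: (-5, 8), (-2, -5), (6, -1), (5, 10), (0, 10).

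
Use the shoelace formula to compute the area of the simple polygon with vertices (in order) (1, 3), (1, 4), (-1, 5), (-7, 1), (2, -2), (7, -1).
Area = 45

Shoelace formula: Area = (1/2) |Σ_i (x_i · y_{i+1} − x_{i+1} · y_i)| (indices mod n). Compute each cross term:
  (1)(4) − (1)(3) = 1
  (1)(5) − (-1)(4) = 9
  (-1)(1) − (-7)(5) = 34
  (-7)(-2) − (2)(1) = 12
  (2)(-1) − (7)(-2) = 12
  (7)(3) − (1)(-1) = 22
Sum = 90, so (signed) Area = 90/2 = 45, |Area| = 45.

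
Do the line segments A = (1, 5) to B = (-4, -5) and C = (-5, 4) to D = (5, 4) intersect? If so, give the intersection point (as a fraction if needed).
Yes; intersection at (1/2, 4) (t = 1/10 on AB, s = 11/20 on CD)

Parametrize AB as A + t(B − A) = (1 + -5 t, 5 + -10 t) and CD as C + s(D − C) = (-5 + 10 s, 4 + 0 s). Solve the linear system for (t, s). Determinant = -100 ≠ 0, so a unique intersection of the containing lines exists. Solution: t = 1/10, s = 11/20 — both in [0, 1], so the segments cross. Intersection point: (1/2, 4).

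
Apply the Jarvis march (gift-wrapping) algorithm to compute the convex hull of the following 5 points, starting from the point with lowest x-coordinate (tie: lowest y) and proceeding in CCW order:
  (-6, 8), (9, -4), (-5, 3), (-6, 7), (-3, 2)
Hull (CCW) = [(-6, 7), (-5, 3), (9, -4), (-6, 8)]

Jarvis march: at each step, from the current hull vertex p, select the next vertex q as the point such that every other point lies strictly to the left of (or on) the directed line p → q. (Equivalently: for every other point r, the cross product (q − p) × (r − p) ≥ 0.)
Starting point (lowest x, tie lowest y): (-6, 7). Wrap until returning to start. Resulting hull: (-6, 7), (-5, 3), (9, -4), (-6, 8).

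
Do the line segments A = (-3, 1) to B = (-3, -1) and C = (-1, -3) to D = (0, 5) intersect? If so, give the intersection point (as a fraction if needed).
No (intersection of containing lines falls outside at least one segment)

Parametrize and solve: t = 10, s = -2. At least one of these is outside [0, 1], so the segments do not intersect.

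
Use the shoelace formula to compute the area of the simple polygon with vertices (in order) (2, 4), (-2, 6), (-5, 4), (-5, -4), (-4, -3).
Area = 71/2

Shoelace formula: Area = (1/2) |Σ_i (x_i · y_{i+1} − x_{i+1} · y_i)| (indices mod n). Compute each cross term:
  (2)(6) − (-2)(4) = 20
  (-2)(4) − (-5)(6) = 22
  (-5)(-4) − (-5)(4) = 40
  (-5)(-3) − (-4)(-4) = -1
  (-4)(4) − (2)(-3) = -10
Sum = 71, so (signed) Area = 71/2 = 71/2, |Area| = 71/2.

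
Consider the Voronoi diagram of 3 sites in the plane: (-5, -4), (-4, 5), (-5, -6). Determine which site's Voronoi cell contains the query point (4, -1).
Nearest site = (-5, -4)

The Voronoi cell of site s contains exactly those query points closer to s than to any other site. Compute squared distances from q = (4, -1) to each site:
  (-5 − 4)² + (-4 − -1)² = 90
  (-4 − 4)² + (5 − -1)² = 100
  (-5 − 4)² + (-6 − -1)² = 106
Minimum is attained by (-5, -4), so q lies in its Voronoi cell.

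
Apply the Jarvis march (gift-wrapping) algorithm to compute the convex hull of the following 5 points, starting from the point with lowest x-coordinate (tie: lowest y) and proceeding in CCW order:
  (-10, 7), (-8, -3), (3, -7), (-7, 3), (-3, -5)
Hull (CCW) = [(-10, 7), (-8, -3), (-3, -5), (3, -7)]

Jarvis march: at each step, from the current hull vertex p, select the next vertex q as the point such that every other point lies strictly to the left of (or on) the directed line p → q. (Equivalently: for every other point r, the cross product (q − p) × (r − p) ≥ 0.)
Starting point (lowest x, tie lowest y): (-10, 7). Wrap until returning to start. Resulting hull: (-10, 7), (-8, -3), (-3, -5), (3, -7).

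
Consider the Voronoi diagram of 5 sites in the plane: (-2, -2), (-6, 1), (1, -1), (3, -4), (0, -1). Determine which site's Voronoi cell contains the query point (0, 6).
Nearest site = (0, -1)

The Voronoi cell of site s contains exactly those query points closer to s than to any other site. Compute squared distances from q = (0, 6) to each site:
  (0 − 0)² + (-1 − 6)² = 49
  (1 − 0)² + (-1 − 6)² = 50
  (-6 − 0)² + (1 − 6)² = 61
  (-2 − 0)² + (-2 − 6)² = 68
  (3 − 0)² + (-4 − 6)² = 109
Minimum is attained by (0, -1), so q lies in its Voronoi cell.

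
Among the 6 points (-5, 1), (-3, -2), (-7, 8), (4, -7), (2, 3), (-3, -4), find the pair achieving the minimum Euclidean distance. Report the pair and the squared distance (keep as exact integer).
Pair = ((-3, -2), (-3, -4)); squared distance = 4

Compute all C(6, 2) = 15 pairwise squared distances (x_i − x_j)² + (y_i − y_j)². The minimum is 4, attained by the pair ((-3, -2), (-3, -4)).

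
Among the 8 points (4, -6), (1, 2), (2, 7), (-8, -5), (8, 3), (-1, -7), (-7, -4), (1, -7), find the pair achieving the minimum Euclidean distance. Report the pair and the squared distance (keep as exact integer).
Pair = ((-8, -5), (-7, -4)); squared distance = 2

Compute all C(8, 2) = 28 pairwise squared distances (x_i − x_j)² + (y_i − y_j)². The minimum is 2, attained by the pair ((-8, -5), (-7, -4)).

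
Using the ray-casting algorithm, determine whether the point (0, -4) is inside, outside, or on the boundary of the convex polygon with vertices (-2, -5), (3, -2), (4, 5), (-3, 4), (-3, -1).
The point (0, -4) lies strictly outside the polygon

Cast a horizontal ray to the right from the query point and count how many polygon edges it crosses (each edge strictly once or zero times, handled with the usual half-open convention). 
Parity of crossings → even ⇒ outside.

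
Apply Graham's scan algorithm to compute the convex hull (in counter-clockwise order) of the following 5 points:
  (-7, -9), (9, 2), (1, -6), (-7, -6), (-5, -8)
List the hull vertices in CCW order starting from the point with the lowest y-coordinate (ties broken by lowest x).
Hull (CCW) = [(-7, -9), (1, -6), (9, 2), (-7, -6)]

Graham scan procedure:
  1. Find the pivot p₀ = point with lowest y (tie → lowest x): (-7, -9).
  2. Sort the remaining points by polar angle around p₀.
  3. Walk through sorted points, maintaining a stack; pop the top while the last three entries make a non-left turn (cross product ≤ 0).
  4. Final stack is the convex hull in CCW order: (-7, -9), (1, -6), (9, 2), (-7, -6).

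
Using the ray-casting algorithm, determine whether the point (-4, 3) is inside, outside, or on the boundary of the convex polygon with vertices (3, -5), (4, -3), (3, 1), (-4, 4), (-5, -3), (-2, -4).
The point (-4, 3) lies strictly inside the polygon

Cast a horizontal ray to the right from the query point and count how many polygon edges it crosses (each edge strictly once or zero times, handled with the usual half-open convention). 
Parity of crossings → odd ⇒ inside.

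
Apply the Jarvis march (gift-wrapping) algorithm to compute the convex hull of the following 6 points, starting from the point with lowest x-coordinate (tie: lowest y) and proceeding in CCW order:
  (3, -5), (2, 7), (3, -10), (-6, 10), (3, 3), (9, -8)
Hull (CCW) = [(-6, 10), (3, -10), (9, -8), (2, 7)]

Jarvis march: at each step, from the current hull vertex p, select the next vertex q as the point such that every other point lies strictly to the left of (or on) the directed line p → q. (Equivalently: for every other point r, the cross product (q − p) × (r − p) ≥ 0.)
Starting point (lowest x, tie lowest y): (-6, 10). Wrap until returning to start. Resulting hull: (-6, 10), (3, -10), (9, -8), (2, 7).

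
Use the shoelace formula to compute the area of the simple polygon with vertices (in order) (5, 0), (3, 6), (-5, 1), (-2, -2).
Area = 85/2

Shoelace formula: Area = (1/2) |Σ_i (x_i · y_{i+1} − x_{i+1} · y_i)| (indices mod n). Compute each cross term:
  (5)(6) − (3)(0) = 30
  (3)(1) − (-5)(6) = 33
  (-5)(-2) − (-2)(1) = 12
  (-2)(0) − (5)(-2) = 10
Sum = 85, so (signed) Area = 85/2 = 85/2, |Area| = 85/2.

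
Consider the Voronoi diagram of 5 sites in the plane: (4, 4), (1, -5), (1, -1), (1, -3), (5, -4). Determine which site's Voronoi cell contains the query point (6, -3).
Nearest site = (5, -4)

The Voronoi cell of site s contains exactly those query points closer to s than to any other site. Compute squared distances from q = (6, -3) to each site:
  (5 − 6)² + (-4 − -3)² = 2
  (1 − 6)² + (-3 − -3)² = 25
  (1 − 6)² + (-5 − -3)² = 29
  (1 − 6)² + (-1 − -3)² = 29
  (4 − 6)² + (4 − -3)² = 53
Minimum is attained by (5, -4), so q lies in its Voronoi cell.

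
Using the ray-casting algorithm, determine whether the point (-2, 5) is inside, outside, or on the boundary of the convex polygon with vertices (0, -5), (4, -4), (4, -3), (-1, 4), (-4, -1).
The point (-2, 5) lies strictly outside the polygon

Cast a horizontal ray to the right from the query point and count how many polygon edges it crosses (each edge strictly once or zero times, handled with the usual half-open convention). 
Parity of crossings → even ⇒ outside.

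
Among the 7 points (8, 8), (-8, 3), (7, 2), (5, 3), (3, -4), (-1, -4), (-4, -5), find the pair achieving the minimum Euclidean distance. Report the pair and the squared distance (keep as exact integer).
Pair = ((7, 2), (5, 3)); squared distance = 5

Compute all C(7, 2) = 21 pairwise squared distances (x_i − x_j)² + (y_i − y_j)². The minimum is 5, attained by the pair ((7, 2), (5, 3)).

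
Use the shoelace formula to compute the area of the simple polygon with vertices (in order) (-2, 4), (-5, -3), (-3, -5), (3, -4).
Area = 73/2

Shoelace formula: Area = (1/2) |Σ_i (x_i · y_{i+1} − x_{i+1} · y_i)| (indices mod n). Compute each cross term:
  (-2)(-3) − (-5)(4) = 26
  (-5)(-5) − (-3)(-3) = 16
  (-3)(-4) − (3)(-5) = 27
  (3)(4) − (-2)(-4) = 4
Sum = 73, so (signed) Area = 73/2 = 73/2, |Area| = 73/2.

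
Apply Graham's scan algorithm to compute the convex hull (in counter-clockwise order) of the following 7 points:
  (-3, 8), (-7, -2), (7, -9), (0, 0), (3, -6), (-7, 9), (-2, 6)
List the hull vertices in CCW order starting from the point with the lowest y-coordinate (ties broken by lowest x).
Hull (CCW) = [(7, -9), (-3, 8), (-7, 9), (-7, -2)]

Graham scan procedure:
  1. Find the pivot p₀ = point with lowest y (tie → lowest x): (7, -9).
  2. Sort the remaining points by polar angle around p₀.
  3. Walk through sorted points, maintaining a stack; pop the top while the last three entries make a non-left turn (cross product ≤ 0).
  4. Final stack is the convex hull in CCW order: (7, -9), (-3, 8), (-7, 9), (-7, -2).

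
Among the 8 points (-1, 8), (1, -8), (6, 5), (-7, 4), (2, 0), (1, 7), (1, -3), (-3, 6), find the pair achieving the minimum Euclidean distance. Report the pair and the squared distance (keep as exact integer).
Pair = ((-1, 8), (1, 7)); squared distance = 5

Compute all C(8, 2) = 28 pairwise squared distances (x_i − x_j)² + (y_i − y_j)². The minimum is 5, attained by the pair ((-1, 8), (1, 7)).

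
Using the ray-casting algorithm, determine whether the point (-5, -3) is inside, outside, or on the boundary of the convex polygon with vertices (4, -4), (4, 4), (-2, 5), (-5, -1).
The point (-5, -3) lies strictly outside the polygon

Cast a horizontal ray to the right from the query point and count how many polygon edges it crosses (each edge strictly once or zero times, handled with the usual half-open convention). 
Parity of crossings → even ⇒ outside.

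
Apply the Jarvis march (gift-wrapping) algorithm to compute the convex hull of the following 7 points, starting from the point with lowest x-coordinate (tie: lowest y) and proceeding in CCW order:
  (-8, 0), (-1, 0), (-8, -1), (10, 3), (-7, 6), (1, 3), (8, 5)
Hull (CCW) = [(-8, -1), (-1, 0), (10, 3), (8, 5), (-7, 6), (-8, 0)]

Jarvis march: at each step, from the current hull vertex p, select the next vertex q as the point such that every other point lies strictly to the left of (or on) the directed line p → q. (Equivalently: for every other point r, the cross product (q − p) × (r − p) ≥ 0.)
Starting point (lowest x, tie lowest y): (-8, -1). Wrap until returning to start. Resulting hull: (-8, -1), (-1, 0), (10, 3), (8, 5), (-7, 6), (-8, 0).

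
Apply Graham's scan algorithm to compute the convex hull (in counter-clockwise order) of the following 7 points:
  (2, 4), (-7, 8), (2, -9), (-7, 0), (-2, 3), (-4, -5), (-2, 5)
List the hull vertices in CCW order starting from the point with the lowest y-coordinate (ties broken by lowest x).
Hull (CCW) = [(2, -9), (2, 4), (-7, 8), (-7, 0), (-4, -5)]

Graham scan procedure:
  1. Find the pivot p₀ = point with lowest y (tie → lowest x): (2, -9).
  2. Sort the remaining points by polar angle around p₀.
  3. Walk through sorted points, maintaining a stack; pop the top while the last three entries make a non-left turn (cross product ≤ 0).
  4. Final stack is the convex hull in CCW order: (2, -9), (2, 4), (-7, 8), (-7, 0), (-4, -5).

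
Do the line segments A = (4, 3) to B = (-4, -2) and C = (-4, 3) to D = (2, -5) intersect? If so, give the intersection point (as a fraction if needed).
Yes; intersection at (-68/47, -19/47) (t = 32/47 on AB, s = 20/47 on CD)

Parametrize AB as A + t(B − A) = (4 + -8 t, 3 + -5 t) and CD as C + s(D − C) = (-4 + 6 s, 3 + -8 s). Solve the linear system for (t, s). Determinant = -94 ≠ 0, so a unique intersection of the containing lines exists. Solution: t = 32/47, s = 20/47 — both in [0, 1], so the segments cross. Intersection point: (-68/47, -19/47).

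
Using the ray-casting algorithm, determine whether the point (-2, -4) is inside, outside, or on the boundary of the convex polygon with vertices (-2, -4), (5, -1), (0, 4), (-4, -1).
The point (-2, -4) lies on the polygon boundary

Boundary check: the query satisfies the collinearity and bounding-box conditions for some polygon edge, so it lies exactly on the boundary.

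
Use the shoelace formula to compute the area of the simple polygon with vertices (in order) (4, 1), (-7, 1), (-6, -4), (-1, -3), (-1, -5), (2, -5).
Area = 49

Shoelace formula: Area = (1/2) |Σ_i (x_i · y_{i+1} − x_{i+1} · y_i)| (indices mod n). Compute each cross term:
  (4)(1) − (-7)(1) = 11
  (-7)(-4) − (-6)(1) = 34
  (-6)(-3) − (-1)(-4) = 14
  (-1)(-5) − (-1)(-3) = 2
  (-1)(-5) − (2)(-5) = 15
  (2)(1) − (4)(-5) = 22
Sum = 98, so (signed) Area = 98/2 = 49, |Area| = 49.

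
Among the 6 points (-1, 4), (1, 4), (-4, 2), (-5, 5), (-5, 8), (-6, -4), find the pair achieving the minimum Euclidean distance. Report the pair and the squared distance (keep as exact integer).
Pair = ((-1, 4), (1, 4)); squared distance = 4

Compute all C(6, 2) = 15 pairwise squared distances (x_i − x_j)² + (y_i − y_j)². The minimum is 4, attained by the pair ((-1, 4), (1, 4)).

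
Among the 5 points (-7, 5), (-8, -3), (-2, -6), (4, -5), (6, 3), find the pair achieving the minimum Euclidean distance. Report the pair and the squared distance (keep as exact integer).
Pair = ((-2, -6), (4, -5)); squared distance = 37

Compute all C(5, 2) = 10 pairwise squared distances (x_i − x_j)² + (y_i − y_j)². The minimum is 37, attained by the pair ((-2, -6), (4, -5)).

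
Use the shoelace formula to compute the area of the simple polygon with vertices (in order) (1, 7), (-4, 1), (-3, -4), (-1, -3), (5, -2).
Area = 107/2

Shoelace formula: Area = (1/2) |Σ_i (x_i · y_{i+1} − x_{i+1} · y_i)| (indices mod n). Compute each cross term:
  (1)(1) − (-4)(7) = 29
  (-4)(-4) − (-3)(1) = 19
  (-3)(-3) − (-1)(-4) = 5
  (-1)(-2) − (5)(-3) = 17
  (5)(7) − (1)(-2) = 37
Sum = 107, so (signed) Area = 107/2 = 107/2, |Area| = 107/2.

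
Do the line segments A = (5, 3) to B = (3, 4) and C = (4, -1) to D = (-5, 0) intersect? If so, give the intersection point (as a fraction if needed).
No (intersection of containing lines falls outside at least one segment)

Parametrize and solve: t = -37/7, s = -9/7. At least one of these is outside [0, 1], so the segments do not intersect.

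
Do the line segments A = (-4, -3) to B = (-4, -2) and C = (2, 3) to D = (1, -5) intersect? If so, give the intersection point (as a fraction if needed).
No (intersection of containing lines falls outside at least one segment)

Parametrize and solve: t = -42, s = 6. At least one of these is outside [0, 1], so the segments do not intersect.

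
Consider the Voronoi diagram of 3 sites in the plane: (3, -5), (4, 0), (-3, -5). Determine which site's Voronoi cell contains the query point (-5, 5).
Nearest site = (-3, -5)

The Voronoi cell of site s contains exactly those query points closer to s than to any other site. Compute squared distances from q = (-5, 5) to each site:
  (-3 − -5)² + (-5 − 5)² = 104
  (4 − -5)² + (0 − 5)² = 106
  (3 − -5)² + (-5 − 5)² = 164
Minimum is attained by (-3, -5), so q lies in its Voronoi cell.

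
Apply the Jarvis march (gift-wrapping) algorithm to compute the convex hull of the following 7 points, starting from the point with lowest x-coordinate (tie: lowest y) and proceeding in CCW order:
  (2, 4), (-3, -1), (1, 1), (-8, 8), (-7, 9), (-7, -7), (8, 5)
Hull (CCW) = [(-8, 8), (-7, -7), (8, 5), (-7, 9)]

Jarvis march: at each step, from the current hull vertex p, select the next vertex q as the point such that every other point lies strictly to the left of (or on) the directed line p → q. (Equivalently: for every other point r, the cross product (q − p) × (r − p) ≥ 0.)
Starting point (lowest x, tie lowest y): (-8, 8). Wrap until returning to start. Resulting hull: (-8, 8), (-7, -7), (8, 5), (-7, 9).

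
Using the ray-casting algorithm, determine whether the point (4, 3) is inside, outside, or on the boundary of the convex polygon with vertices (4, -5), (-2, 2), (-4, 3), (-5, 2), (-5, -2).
The point (4, 3) lies strictly outside the polygon

Cast a horizontal ray to the right from the query point and count how many polygon edges it crosses (each edge strictly once or zero times, handled with the usual half-open convention). 
Parity of crossings → even ⇒ outside.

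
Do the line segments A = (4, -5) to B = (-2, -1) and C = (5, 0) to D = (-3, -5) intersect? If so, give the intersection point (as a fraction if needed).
Yes; intersection at (19/31, -85/31) (t = 35/62 on AB, s = 17/31 on CD)

Parametrize AB as A + t(B − A) = (4 + -6 t, -5 + 4 t) and CD as C + s(D − C) = (5 + -8 s, 0 + -5 s). Solve the linear system for (t, s). Determinant = -62 ≠ 0, so a unique intersection of the containing lines exists. Solution: t = 35/62, s = 17/31 — both in [0, 1], so the segments cross. Intersection point: (19/31, -85/31).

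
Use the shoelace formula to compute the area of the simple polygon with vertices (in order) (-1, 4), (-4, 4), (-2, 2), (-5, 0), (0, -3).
Area = 17

Shoelace formula: Area = (1/2) |Σ_i (x_i · y_{i+1} − x_{i+1} · y_i)| (indices mod n). Compute each cross term:
  (-1)(4) − (-4)(4) = 12
  (-4)(2) − (-2)(4) = 0
  (-2)(0) − (-5)(2) = 10
  (-5)(-3) − (0)(0) = 15
  (0)(4) − (-1)(-3) = -3
Sum = 34, so (signed) Area = 34/2 = 17, |Area| = 17.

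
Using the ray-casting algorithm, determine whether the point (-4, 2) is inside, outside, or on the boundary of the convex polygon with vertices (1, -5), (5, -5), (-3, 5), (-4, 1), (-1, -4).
The point (-4, 2) lies strictly outside the polygon

Cast a horizontal ray to the right from the query point and count how many polygon edges it crosses (each edge strictly once or zero times, handled with the usual half-open convention). 
Parity of crossings → even ⇒ outside.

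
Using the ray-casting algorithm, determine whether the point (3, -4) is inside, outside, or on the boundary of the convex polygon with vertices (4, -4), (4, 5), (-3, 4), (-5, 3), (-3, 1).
The point (3, -4) lies strictly outside the polygon

Cast a horizontal ray to the right from the query point and count how many polygon edges it crosses (each edge strictly once or zero times, handled with the usual half-open convention). 
Parity of crossings → even ⇒ outside.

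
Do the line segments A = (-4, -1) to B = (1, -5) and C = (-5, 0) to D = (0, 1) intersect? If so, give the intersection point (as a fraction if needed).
No (intersection of containing lines falls outside at least one segment)

Parametrize and solve: t = -6/25, s = -1/25. At least one of these is outside [0, 1], so the segments do not intersect.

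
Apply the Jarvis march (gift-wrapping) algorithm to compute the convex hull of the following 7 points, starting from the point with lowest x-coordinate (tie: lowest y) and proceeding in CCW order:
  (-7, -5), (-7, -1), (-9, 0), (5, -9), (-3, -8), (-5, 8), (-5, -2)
Hull (CCW) = [(-9, 0), (-7, -5), (-3, -8), (5, -9), (-5, 8)]

Jarvis march: at each step, from the current hull vertex p, select the next vertex q as the point such that every other point lies strictly to the left of (or on) the directed line p → q. (Equivalently: for every other point r, the cross product (q − p) × (r − p) ≥ 0.)
Starting point (lowest x, tie lowest y): (-9, 0). Wrap until returning to start. Resulting hull: (-9, 0), (-7, -5), (-3, -8), (5, -9), (-5, 8).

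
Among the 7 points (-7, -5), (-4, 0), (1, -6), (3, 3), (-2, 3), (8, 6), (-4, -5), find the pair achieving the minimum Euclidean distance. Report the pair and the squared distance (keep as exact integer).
Pair = ((-7, -5), (-4, -5)); squared distance = 9

Compute all C(7, 2) = 21 pairwise squared distances (x_i − x_j)² + (y_i − y_j)². The minimum is 9, attained by the pair ((-7, -5), (-4, -5)).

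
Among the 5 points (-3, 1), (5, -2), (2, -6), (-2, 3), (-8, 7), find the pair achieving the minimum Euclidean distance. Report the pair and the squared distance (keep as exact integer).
Pair = ((-3, 1), (-2, 3)); squared distance = 5

Compute all C(5, 2) = 10 pairwise squared distances (x_i − x_j)² + (y_i − y_j)². The minimum is 5, attained by the pair ((-3, 1), (-2, 3)).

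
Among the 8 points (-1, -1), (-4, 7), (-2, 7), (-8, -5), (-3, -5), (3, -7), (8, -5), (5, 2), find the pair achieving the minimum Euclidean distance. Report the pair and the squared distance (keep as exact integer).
Pair = ((-4, 7), (-2, 7)); squared distance = 4

Compute all C(8, 2) = 28 pairwise squared distances (x_i − x_j)² + (y_i − y_j)². The minimum is 4, attained by the pair ((-4, 7), (-2, 7)).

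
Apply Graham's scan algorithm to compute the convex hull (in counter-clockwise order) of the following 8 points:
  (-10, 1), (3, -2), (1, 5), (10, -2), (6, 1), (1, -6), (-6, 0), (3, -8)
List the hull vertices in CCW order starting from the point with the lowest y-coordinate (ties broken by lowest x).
Hull (CCW) = [(3, -8), (10, -2), (1, 5), (-10, 1)]

Graham scan procedure:
  1. Find the pivot p₀ = point with lowest y (tie → lowest x): (3, -8).
  2. Sort the remaining points by polar angle around p₀.
  3. Walk through sorted points, maintaining a stack; pop the top while the last three entries make a non-left turn (cross product ≤ 0).
  4. Final stack is the convex hull in CCW order: (3, -8), (10, -2), (1, 5), (-10, 1).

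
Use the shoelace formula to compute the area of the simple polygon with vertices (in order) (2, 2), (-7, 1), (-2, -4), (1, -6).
Area = 38

Shoelace formula: Area = (1/2) |Σ_i (x_i · y_{i+1} − x_{i+1} · y_i)| (indices mod n). Compute each cross term:
  (2)(1) − (-7)(2) = 16
  (-7)(-4) − (-2)(1) = 30
  (-2)(-6) − (1)(-4) = 16
  (1)(2) − (2)(-6) = 14
Sum = 76, so (signed) Area = 76/2 = 38, |Area| = 38.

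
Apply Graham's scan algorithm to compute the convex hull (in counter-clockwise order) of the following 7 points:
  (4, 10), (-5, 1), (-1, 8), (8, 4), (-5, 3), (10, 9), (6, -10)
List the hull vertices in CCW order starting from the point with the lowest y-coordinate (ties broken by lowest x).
Hull (CCW) = [(6, -10), (10, 9), (4, 10), (-1, 8), (-5, 3), (-5, 1)]

Graham scan procedure:
  1. Find the pivot p₀ = point with lowest y (tie → lowest x): (6, -10).
  2. Sort the remaining points by polar angle around p₀.
  3. Walk through sorted points, maintaining a stack; pop the top while the last three entries make a non-left turn (cross product ≤ 0).
  4. Final stack is the convex hull in CCW order: (6, -10), (10, 9), (4, 10), (-1, 8), (-5, 3), (-5, 1).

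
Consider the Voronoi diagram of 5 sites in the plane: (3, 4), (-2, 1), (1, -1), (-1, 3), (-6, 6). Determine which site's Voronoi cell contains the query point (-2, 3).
Nearest site = (-1, 3)

The Voronoi cell of site s contains exactly those query points closer to s than to any other site. Compute squared distances from q = (-2, 3) to each site:
  (-1 − -2)² + (3 − 3)² = 1
  (-2 − -2)² + (1 − 3)² = 4
  (-6 − -2)² + (6 − 3)² = 25
  (1 − -2)² + (-1 − 3)² = 25
  (3 − -2)² + (4 − 3)² = 26
Minimum is attained by (-1, 3), so q lies in its Voronoi cell.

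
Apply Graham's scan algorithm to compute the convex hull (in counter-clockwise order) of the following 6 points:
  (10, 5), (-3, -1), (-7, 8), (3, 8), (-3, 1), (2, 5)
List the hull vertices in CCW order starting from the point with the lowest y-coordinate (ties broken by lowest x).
Hull (CCW) = [(-3, -1), (10, 5), (3, 8), (-7, 8)]

Graham scan procedure:
  1. Find the pivot p₀ = point with lowest y (tie → lowest x): (-3, -1).
  2. Sort the remaining points by polar angle around p₀.
  3. Walk through sorted points, maintaining a stack; pop the top while the last three entries make a non-left turn (cross product ≤ 0).
  4. Final stack is the convex hull in CCW order: (-3, -1), (10, 5), (3, 8), (-7, 8).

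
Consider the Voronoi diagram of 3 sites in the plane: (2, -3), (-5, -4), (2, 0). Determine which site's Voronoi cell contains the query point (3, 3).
Nearest site = (2, 0)

The Voronoi cell of site s contains exactly those query points closer to s than to any other site. Compute squared distances from q = (3, 3) to each site:
  (2 − 3)² + (0 − 3)² = 10
  (2 − 3)² + (-3 − 3)² = 37
  (-5 − 3)² + (-4 − 3)² = 113
Minimum is attained by (2, 0), so q lies in its Voronoi cell.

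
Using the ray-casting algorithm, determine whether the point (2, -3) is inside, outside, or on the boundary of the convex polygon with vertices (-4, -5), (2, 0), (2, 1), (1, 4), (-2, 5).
The point (2, -3) lies strictly outside the polygon

Cast a horizontal ray to the right from the query point and count how many polygon edges it crosses (each edge strictly once or zero times, handled with the usual half-open convention). 
Parity of crossings → even ⇒ outside.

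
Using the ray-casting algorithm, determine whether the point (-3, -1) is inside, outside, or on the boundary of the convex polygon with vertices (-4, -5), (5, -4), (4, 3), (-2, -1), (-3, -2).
The point (-3, -1) lies strictly outside the polygon

Cast a horizontal ray to the right from the query point and count how many polygon edges it crosses (each edge strictly once or zero times, handled with the usual half-open convention). 
Parity of crossings → even ⇒ outside.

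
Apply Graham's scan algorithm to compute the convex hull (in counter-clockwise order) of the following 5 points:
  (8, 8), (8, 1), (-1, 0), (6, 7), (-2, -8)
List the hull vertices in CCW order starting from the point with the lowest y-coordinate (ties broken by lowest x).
Hull (CCW) = [(-2, -8), (8, 1), (8, 8), (6, 7), (-1, 0)]

Graham scan procedure:
  1. Find the pivot p₀ = point with lowest y (tie → lowest x): (-2, -8).
  2. Sort the remaining points by polar angle around p₀.
  3. Walk through sorted points, maintaining a stack; pop the top while the last three entries make a non-left turn (cross product ≤ 0).
  4. Final stack is the convex hull in CCW order: (-2, -8), (8, 1), (8, 8), (6, 7), (-1, 0).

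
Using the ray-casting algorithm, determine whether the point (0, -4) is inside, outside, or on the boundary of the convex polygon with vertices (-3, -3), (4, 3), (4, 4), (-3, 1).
The point (0, -4) lies strictly outside the polygon

Cast a horizontal ray to the right from the query point and count how many polygon edges it crosses (each edge strictly once or zero times, handled with the usual half-open convention). 
Parity of crossings → even ⇒ outside.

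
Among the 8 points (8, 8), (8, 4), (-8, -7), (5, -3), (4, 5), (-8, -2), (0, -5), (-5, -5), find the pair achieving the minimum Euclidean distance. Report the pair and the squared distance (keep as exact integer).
Pair = ((-8, -7), (-5, -5)); squared distance = 13

Compute all C(8, 2) = 28 pairwise squared distances (x_i − x_j)² + (y_i − y_j)². The minimum is 13, attained by the pair ((-8, -7), (-5, -5)).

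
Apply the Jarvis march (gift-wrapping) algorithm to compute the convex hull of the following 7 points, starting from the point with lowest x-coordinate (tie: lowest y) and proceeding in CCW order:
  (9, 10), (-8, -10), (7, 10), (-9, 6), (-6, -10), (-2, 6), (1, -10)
Hull (CCW) = [(-9, 6), (-8, -10), (1, -10), (9, 10), (7, 10)]

Jarvis march: at each step, from the current hull vertex p, select the next vertex q as the point such that every other point lies strictly to the left of (or on) the directed line p → q. (Equivalently: for every other point r, the cross product (q − p) × (r − p) ≥ 0.)
Starting point (lowest x, tie lowest y): (-9, 6). Wrap until returning to start. Resulting hull: (-9, 6), (-8, -10), (1, -10), (9, 10), (7, 10).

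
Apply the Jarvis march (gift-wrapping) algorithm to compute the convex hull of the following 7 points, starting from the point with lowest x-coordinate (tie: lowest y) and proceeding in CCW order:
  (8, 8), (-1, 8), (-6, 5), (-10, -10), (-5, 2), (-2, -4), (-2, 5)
Hull (CCW) = [(-10, -10), (-2, -4), (8, 8), (-1, 8), (-6, 5)]

Jarvis march: at each step, from the current hull vertex p, select the next vertex q as the point such that every other point lies strictly to the left of (or on) the directed line p → q. (Equivalently: for every other point r, the cross product (q − p) × (r − p) ≥ 0.)
Starting point (lowest x, tie lowest y): (-10, -10). Wrap until returning to start. Resulting hull: (-10, -10), (-2, -4), (8, 8), (-1, 8), (-6, 5).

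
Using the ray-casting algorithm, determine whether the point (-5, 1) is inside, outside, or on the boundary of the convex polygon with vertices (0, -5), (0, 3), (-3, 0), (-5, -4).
The point (-5, 1) lies strictly outside the polygon

Cast a horizontal ray to the right from the query point and count how many polygon edges it crosses (each edge strictly once or zero times, handled with the usual half-open convention). 
Parity of crossings → even ⇒ outside.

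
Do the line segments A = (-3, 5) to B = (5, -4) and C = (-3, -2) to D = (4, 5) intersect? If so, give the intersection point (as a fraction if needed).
Yes; intersection at (5/17, 22/17) (t = 7/17 on AB, s = 8/17 on CD)

Parametrize AB as A + t(B − A) = (-3 + 8 t, 5 + -9 t) and CD as C + s(D − C) = (-3 + 7 s, -2 + 7 s). Solve the linear system for (t, s). Determinant = -119 ≠ 0, so a unique intersection of the containing lines exists. Solution: t = 7/17, s = 8/17 — both in [0, 1], so the segments cross. Intersection point: (5/17, 22/17).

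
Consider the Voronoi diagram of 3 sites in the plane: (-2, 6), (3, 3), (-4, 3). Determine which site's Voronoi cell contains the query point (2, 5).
Nearest site = (3, 3)

The Voronoi cell of site s contains exactly those query points closer to s than to any other site. Compute squared distances from q = (2, 5) to each site:
  (3 − 2)² + (3 − 5)² = 5
  (-2 − 2)² + (6 − 5)² = 17
  (-4 − 2)² + (3 − 5)² = 40
Minimum is attained by (3, 3), so q lies in its Voronoi cell.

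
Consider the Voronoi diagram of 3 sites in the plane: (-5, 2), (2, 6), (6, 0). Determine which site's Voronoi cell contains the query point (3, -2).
Nearest site = (6, 0)

The Voronoi cell of site s contains exactly those query points closer to s than to any other site. Compute squared distances from q = (3, -2) to each site:
  (6 − 3)² + (0 − -2)² = 13
  (2 − 3)² + (6 − -2)² = 65
  (-5 − 3)² + (2 − -2)² = 80
Minimum is attained by (6, 0), so q lies in its Voronoi cell.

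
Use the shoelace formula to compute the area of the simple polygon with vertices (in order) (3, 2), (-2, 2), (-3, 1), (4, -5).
Area = 24

Shoelace formula: Area = (1/2) |Σ_i (x_i · y_{i+1} − x_{i+1} · y_i)| (indices mod n). Compute each cross term:
  (3)(2) − (-2)(2) = 10
  (-2)(1) − (-3)(2) = 4
  (-3)(-5) − (4)(1) = 11
  (4)(2) − (3)(-5) = 23
Sum = 48, so (signed) Area = 48/2 = 24, |Area| = 24.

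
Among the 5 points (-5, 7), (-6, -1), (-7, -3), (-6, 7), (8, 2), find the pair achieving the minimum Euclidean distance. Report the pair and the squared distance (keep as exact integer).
Pair = ((-5, 7), (-6, 7)); squared distance = 1

Compute all C(5, 2) = 10 pairwise squared distances (x_i − x_j)² + (y_i − y_j)². The minimum is 1, attained by the pair ((-5, 7), (-6, 7)).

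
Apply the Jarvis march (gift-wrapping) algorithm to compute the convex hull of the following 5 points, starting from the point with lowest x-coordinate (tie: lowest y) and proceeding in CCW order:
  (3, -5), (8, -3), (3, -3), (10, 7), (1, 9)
Hull (CCW) = [(1, 9), (3, -5), (8, -3), (10, 7)]

Jarvis march: at each step, from the current hull vertex p, select the next vertex q as the point such that every other point lies strictly to the left of (or on) the directed line p → q. (Equivalently: for every other point r, the cross product (q − p) × (r − p) ≥ 0.)
Starting point (lowest x, tie lowest y): (1, 9). Wrap until returning to start. Resulting hull: (1, 9), (3, -5), (8, -3), (10, 7).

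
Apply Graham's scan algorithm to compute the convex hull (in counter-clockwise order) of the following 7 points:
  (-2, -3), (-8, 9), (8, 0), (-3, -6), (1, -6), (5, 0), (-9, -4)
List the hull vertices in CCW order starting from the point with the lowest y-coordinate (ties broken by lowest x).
Hull (CCW) = [(-3, -6), (1, -6), (8, 0), (-8, 9), (-9, -4)]

Graham scan procedure:
  1. Find the pivot p₀ = point with lowest y (tie → lowest x): (-3, -6).
  2. Sort the remaining points by polar angle around p₀.
  3. Walk through sorted points, maintaining a stack; pop the top while the last three entries make a non-left turn (cross product ≤ 0).
  4. Final stack is the convex hull in CCW order: (-3, -6), (1, -6), (8, 0), (-8, 9), (-9, -4).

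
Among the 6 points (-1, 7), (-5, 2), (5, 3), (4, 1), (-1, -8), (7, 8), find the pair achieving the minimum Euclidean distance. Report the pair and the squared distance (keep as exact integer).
Pair = ((5, 3), (4, 1)); squared distance = 5

Compute all C(6, 2) = 15 pairwise squared distances (x_i − x_j)² + (y_i − y_j)². The minimum is 5, attained by the pair ((5, 3), (4, 1)).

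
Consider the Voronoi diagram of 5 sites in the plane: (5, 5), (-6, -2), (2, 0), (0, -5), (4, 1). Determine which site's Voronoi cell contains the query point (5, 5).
Nearest site = (5, 5)

The Voronoi cell of site s contains exactly those query points closer to s than to any other site. Compute squared distances from q = (5, 5) to each site:
  (5 − 5)² + (5 − 5)² = 0
  (4 − 5)² + (1 − 5)² = 17
  (2 − 5)² + (0 − 5)² = 34
  (0 − 5)² + (-5 − 5)² = 125
  (-6 − 5)² + (-2 − 5)² = 170
Minimum is attained by (5, 5), so q lies in its Voronoi cell.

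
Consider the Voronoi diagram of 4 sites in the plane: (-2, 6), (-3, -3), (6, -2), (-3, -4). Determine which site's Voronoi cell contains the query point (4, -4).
Nearest site = (6, -2)

The Voronoi cell of site s contains exactly those query points closer to s than to any other site. Compute squared distances from q = (4, -4) to each site:
  (6 − 4)² + (-2 − -4)² = 8
  (-3 − 4)² + (-4 − -4)² = 49
  (-3 − 4)² + (-3 − -4)² = 50
  (-2 − 4)² + (6 − -4)² = 136
Minimum is attained by (6, -2), so q lies in its Voronoi cell.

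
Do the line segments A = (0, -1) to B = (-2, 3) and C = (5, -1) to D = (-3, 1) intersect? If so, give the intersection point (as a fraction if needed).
Yes; intersection at (-5/7, 3/7) (t = 5/14 on AB, s = 5/7 on CD)

Parametrize AB as A + t(B − A) = (0 + -2 t, -1 + 4 t) and CD as C + s(D − C) = (5 + -8 s, -1 + 2 s). Solve the linear system for (t, s). Determinant = -28 ≠ 0, so a unique intersection of the containing lines exists. Solution: t = 5/14, s = 5/7 — both in [0, 1], so the segments cross. Intersection point: (-5/7, 3/7).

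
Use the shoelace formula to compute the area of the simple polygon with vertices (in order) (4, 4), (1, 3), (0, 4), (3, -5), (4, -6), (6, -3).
Area = 31

Shoelace formula: Area = (1/2) |Σ_i (x_i · y_{i+1} − x_{i+1} · y_i)| (indices mod n). Compute each cross term:
  (4)(3) − (1)(4) = 8
  (1)(4) − (0)(3) = 4
  (0)(-5) − (3)(4) = -12
  (3)(-6) − (4)(-5) = 2
  (4)(-3) − (6)(-6) = 24
  (6)(4) − (4)(-3) = 36
Sum = 62, so (signed) Area = 62/2 = 31, |Area| = 31.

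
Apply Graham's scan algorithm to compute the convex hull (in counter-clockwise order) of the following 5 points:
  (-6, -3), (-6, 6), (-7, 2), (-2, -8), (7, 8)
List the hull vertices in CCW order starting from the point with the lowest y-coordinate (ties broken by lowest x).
Hull (CCW) = [(-2, -8), (7, 8), (-6, 6), (-7, 2), (-6, -3)]

Graham scan procedure:
  1. Find the pivot p₀ = point with lowest y (tie → lowest x): (-2, -8).
  2. Sort the remaining points by polar angle around p₀.
  3. Walk through sorted points, maintaining a stack; pop the top while the last three entries make a non-left turn (cross product ≤ 0).
  4. Final stack is the convex hull in CCW order: (-2, -8), (7, 8), (-6, 6), (-7, 2), (-6, -3).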